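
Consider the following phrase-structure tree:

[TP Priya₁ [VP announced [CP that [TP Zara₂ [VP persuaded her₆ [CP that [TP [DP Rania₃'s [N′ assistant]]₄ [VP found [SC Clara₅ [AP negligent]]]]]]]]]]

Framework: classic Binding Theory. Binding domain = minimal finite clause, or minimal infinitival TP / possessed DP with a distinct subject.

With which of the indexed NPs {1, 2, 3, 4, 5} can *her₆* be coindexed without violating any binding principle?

*her* is a pronoun, so Principle B applies: it must be free in its binding domain.
Binding domain of *her₆*: the embedded TP, whose subject is Zara₂.
*Priya₁* c-commands the pronoun but from outside its binding domain, and is not c-commanded by it → coindexation permitted.
*Zara₂* c-commands the pronoun within its binding domain → coindexation would violate Principle B.
*Rania₃*: the pronoun c-commands this R-expression → coindexation would violate Principle C on *Rania₃*.
*[Rania₃'s assistant]₄*: the pronoun c-commands this R-expression → coindexation would violate Principle C on *[Rania₃'s assistant]₄*.
*Clara₅*: the pronoun c-commands this R-expression → coindexation would violate Principle C on *Clara₅*.

{1}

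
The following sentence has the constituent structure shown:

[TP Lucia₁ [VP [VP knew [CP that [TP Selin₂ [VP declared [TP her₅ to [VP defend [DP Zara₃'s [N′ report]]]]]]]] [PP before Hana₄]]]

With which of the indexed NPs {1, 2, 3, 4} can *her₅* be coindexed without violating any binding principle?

*her* is a pronoun, so Principle B applies: it must be free in its binding domain.
Binding domain of *her₅*: the embedded TP, whose subject is Selin₂.
*Lucia₁* c-commands the pronoun but from outside its binding domain, and is not c-commanded by it → coindexation permitted.
*Selin₂* c-commands the pronoun within its binding domain → coindexation would violate Principle B.
*Zara₃*: the pronoun c-commands this R-expression → coindexation would violate Principle C on *Zara₃*.
*Hana₄* and the pronoun do not c-command one another → neither Principle B nor Principle C is at stake; coindexation permitted.

{1, 4}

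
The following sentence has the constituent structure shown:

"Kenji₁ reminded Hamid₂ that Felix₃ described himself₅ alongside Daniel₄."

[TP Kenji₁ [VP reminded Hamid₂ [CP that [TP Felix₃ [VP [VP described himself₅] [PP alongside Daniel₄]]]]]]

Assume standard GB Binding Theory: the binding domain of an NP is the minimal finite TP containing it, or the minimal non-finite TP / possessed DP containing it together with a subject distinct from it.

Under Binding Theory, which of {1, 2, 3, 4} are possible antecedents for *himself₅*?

*himself* is an anaphor, so Principle A applies: it must be bound in its binding domain.
Binding domain of *himself₅*: the embedded TP, whose subject is Felix₃.
*Kenji₁* c-commands the anaphor but is outside its binding domain → cannot satisfy Principle A.
*Hamid₂* c-commands the anaphor but is outside its binding domain → cannot satisfy Principle A.
*Felix₃* c-commands the anaphor within its binding domain → licit binder.
*Daniel₄* does not c-command the anaphor → cannot bind it.

{3}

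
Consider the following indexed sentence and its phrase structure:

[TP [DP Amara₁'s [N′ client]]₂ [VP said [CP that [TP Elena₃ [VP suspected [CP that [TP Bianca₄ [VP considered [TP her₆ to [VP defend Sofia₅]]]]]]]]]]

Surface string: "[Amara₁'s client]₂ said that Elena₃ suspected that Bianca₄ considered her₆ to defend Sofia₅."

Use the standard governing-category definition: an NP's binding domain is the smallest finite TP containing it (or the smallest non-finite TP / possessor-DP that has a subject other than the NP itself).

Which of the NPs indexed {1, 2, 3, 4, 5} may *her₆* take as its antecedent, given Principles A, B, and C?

{1, 2, 3}

*her* is a pronoun, so Principle B applies: it must be free in its binding domain.
Binding domain of *her₆*: the embedded TP, whose subject is Bianca₄.
*Amara₁* and the pronoun do not c-command one another → neither Principle B nor Principle C is at stake; coindexation permitted.
*[Amara₁'s client]₂* c-commands the pronoun but from outside its binding domain, and is not c-commanded by it → coindexation permitted.
*Elena₃* c-commands the pronoun but from outside its binding domain, and is not c-commanded by it → coindexation permitted.
*Bianca₄* c-commands the pronoun within its binding domain → coindexation would violate Principle B.
*Sofia₅*: the pronoun c-commands this R-expression → coindexation would violate Principle C on *Sofia₅*.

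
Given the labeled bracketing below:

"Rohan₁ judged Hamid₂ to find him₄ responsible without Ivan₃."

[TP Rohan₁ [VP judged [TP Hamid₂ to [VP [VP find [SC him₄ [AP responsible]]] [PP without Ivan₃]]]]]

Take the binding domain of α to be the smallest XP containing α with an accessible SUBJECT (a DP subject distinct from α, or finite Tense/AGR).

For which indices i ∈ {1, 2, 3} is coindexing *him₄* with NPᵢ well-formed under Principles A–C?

*him* is a pronoun, so Principle B applies: it must be free in its binding domain.
Binding domain of *him₄*: the embedded TP, whose subject is Hamid₂.
*Rohan₁* c-commands the pronoun but from outside its binding domain, and is not c-commanded by it → coindexation permitted.
*Hamid₂* c-commands the pronoun within its binding domain → coindexation would violate Principle B.
*Ivan₃* and the pronoun do not c-command one another → neither Principle B nor Principle C is at stake; coindexation permitted.

{1, 3}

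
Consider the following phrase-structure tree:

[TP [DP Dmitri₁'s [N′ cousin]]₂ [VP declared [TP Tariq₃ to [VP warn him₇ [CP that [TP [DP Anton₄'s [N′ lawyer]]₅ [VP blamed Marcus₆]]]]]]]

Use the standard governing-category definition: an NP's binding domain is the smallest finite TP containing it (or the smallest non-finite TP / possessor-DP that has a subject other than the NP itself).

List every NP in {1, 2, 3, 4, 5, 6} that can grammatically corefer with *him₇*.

*him* is a pronoun, so Principle B applies: it must be free in its binding domain.
Binding domain of *him₇*: the embedded TP, whose subject is Tariq₃.
*Dmitri₁* and the pronoun do not c-command one another → neither Principle B nor Principle C is at stake; coindexation permitted.
*[Dmitri₁'s cousin]₂* c-commands the pronoun but from outside its binding domain, and is not c-commanded by it → coindexation permitted.
*Tariq₃* c-commands the pronoun within its binding domain → coindexation would violate Principle B.
*Anton₄*: the pronoun c-commands this R-expression → coindexation would violate Principle C on *Anton₄*.
*[Anton₄'s lawyer]₅*: the pronoun c-commands this R-expression → coindexation would violate Principle C on *[Anton₄'s lawyer]₅*.
*Marcus₆*: the pronoun c-commands this R-expression → coindexation would violate Principle C on *Marcus₆*.

{1, 2}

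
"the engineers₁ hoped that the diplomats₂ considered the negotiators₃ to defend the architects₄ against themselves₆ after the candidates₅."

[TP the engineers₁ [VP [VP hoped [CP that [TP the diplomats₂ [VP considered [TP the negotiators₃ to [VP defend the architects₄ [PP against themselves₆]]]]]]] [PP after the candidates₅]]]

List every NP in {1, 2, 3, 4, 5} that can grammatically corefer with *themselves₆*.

{3, 4}

*themselves* is an anaphor, so Principle A applies: it must be bound in its binding domain.
Binding domain of *themselves₆*: the embedded TP, whose subject is the negotiators₃.
*the engineers₁* c-commands the anaphor but is outside its binding domain → cannot satisfy Principle A.
*the diplomats₂* c-commands the anaphor but is outside its binding domain → cannot satisfy Principle A.
*the negotiators₃* c-commands the anaphor within its binding domain → licit binder.
*the architects₄* c-commands the anaphor within its binding domain → licit binder.
*the candidates₅* does not c-command the anaphor → cannot bind it.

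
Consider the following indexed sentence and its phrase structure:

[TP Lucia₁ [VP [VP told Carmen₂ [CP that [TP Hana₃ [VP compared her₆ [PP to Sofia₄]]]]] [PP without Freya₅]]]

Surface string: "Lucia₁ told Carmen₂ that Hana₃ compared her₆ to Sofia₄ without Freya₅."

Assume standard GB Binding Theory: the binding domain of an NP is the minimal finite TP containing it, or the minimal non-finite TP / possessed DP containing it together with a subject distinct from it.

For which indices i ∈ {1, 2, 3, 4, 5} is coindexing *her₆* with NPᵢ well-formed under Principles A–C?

{1, 2, 5}

*her* is a pronoun, so Principle B applies: it must be free in its binding domain.
Binding domain of *her₆*: the embedded TP, whose subject is Hana₃.
*Lucia₁* c-commands the pronoun but from outside its binding domain, and is not c-commanded by it → coindexation permitted.
*Carmen₂* c-commands the pronoun but from outside its binding domain, and is not c-commanded by it → coindexation permitted.
*Hana₃* c-commands the pronoun within its binding domain → coindexation would violate Principle B.
*Sofia₄*: the pronoun c-commands this R-expression → coindexation would violate Principle C on *Sofia₄*.
*Freya₅* and the pronoun do not c-command one another → neither Principle B nor Principle C is at stake; coindexation permitted.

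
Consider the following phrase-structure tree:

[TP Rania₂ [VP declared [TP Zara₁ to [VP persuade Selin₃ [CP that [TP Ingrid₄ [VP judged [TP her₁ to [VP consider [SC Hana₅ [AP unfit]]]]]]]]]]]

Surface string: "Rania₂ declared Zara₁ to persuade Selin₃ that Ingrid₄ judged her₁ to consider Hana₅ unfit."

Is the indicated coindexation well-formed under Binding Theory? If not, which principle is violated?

The two coindexed NPs are *Zara₁* and *her₁*.
*her₁* is a pronoun; its binding domain is the embedded TP, whose subject is Ingrid₄. Within that domain it is c-commanded only by *Ingrid₄*, which carries a different index — the pronoun is free locally, so Principle B holds.
*Zara₁* is an R-expression; *her₁* does not c-command it, and no other NP shares its index, so Principle C is satisfied.
All principles are respected.

grammatical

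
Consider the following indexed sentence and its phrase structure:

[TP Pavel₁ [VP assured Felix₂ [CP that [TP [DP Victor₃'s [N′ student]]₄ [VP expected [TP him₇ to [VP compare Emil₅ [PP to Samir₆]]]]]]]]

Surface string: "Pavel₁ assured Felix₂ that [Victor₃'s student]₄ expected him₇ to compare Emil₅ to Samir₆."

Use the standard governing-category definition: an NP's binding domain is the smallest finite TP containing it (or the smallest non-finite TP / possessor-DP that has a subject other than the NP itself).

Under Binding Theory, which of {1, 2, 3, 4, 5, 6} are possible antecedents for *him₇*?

*him* is a pronoun, so Principle B applies: it must be free in its binding domain.
Binding domain of *him₇*: the embedded TP, whose subject is [Victor₃'s student]₄.
*Pavel₁* c-commands the pronoun but from outside its binding domain, and is not c-commanded by it → coindexation permitted.
*Felix₂* c-commands the pronoun but from outside its binding domain, and is not c-commanded by it → coindexation permitted.
*Victor₃* and the pronoun do not c-command one another → neither Principle B nor Principle C is at stake; coindexation permitted.
*[Victor₃'s student]₄* c-commands the pronoun within its binding domain → coindexation would violate Principle B.
*Emil₅*: the pronoun c-commands this R-expression → coindexation would violate Principle C on *Emil₅*.
*Samir₆*: the pronoun c-commands this R-expression → coindexation would violate Principle C on *Samir₆*.

{1, 2, 3}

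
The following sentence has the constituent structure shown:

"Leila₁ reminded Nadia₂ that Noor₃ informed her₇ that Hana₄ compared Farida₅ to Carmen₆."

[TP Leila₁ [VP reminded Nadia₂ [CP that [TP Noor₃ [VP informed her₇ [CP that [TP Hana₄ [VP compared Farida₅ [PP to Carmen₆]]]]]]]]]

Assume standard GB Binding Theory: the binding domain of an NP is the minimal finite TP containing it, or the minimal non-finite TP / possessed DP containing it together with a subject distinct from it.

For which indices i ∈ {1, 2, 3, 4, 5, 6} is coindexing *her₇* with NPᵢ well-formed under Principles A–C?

*her* is a pronoun, so Principle B applies: it must be free in its binding domain.
Binding domain of *her₇*: the embedded TP, whose subject is Noor₃.
*Leila₁* c-commands the pronoun but from outside its binding domain, and is not c-commanded by it → coindexation permitted.
*Nadia₂* c-commands the pronoun but from outside its binding domain, and is not c-commanded by it → coindexation permitted.
*Noor₃* c-commands the pronoun within its binding domain → coindexation would violate Principle B.
*Hana₄*: the pronoun c-commands this R-expression → coindexation would violate Principle C on *Hana₄*.
*Farida₅*: the pronoun c-commands this R-expression → coindexation would violate Principle C on *Farida₅*.
*Carmen₆*: the pronoun c-commands this R-expression → coindexation would violate Principle C on *Carmen₆*.

{1, 2}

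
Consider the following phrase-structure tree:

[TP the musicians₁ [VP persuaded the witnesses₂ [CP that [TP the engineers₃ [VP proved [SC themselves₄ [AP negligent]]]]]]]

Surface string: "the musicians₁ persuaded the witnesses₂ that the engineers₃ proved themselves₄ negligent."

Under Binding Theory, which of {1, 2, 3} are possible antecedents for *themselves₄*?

{3}

*themselves* is an anaphor, so Principle A applies: it must be bound in its binding domain.
Binding domain of *themselves₄*: the embedded TP, whose subject is the engineers₃.
*the musicians₁* c-commands the anaphor but is outside its binding domain → cannot satisfy Principle A.
*the witnesses₂* c-commands the anaphor but is outside its binding domain → cannot satisfy Principle A.
*the engineers₃* c-commands the anaphor within its binding domain → licit binder.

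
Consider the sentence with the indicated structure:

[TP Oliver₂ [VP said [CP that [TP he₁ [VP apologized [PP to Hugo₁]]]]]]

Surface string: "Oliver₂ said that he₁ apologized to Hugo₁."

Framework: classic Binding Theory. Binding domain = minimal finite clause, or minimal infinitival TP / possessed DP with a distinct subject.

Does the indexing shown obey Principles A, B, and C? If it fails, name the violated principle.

The two coindexed NPs are *he₁* and *Hugo₁*.
*Hugo₁* is an R-expression. Principle C requires it to be free everywhere.
*he₁* c-commands it and carries the same index.
The R-expression is bound → Principle C violation.

Principle C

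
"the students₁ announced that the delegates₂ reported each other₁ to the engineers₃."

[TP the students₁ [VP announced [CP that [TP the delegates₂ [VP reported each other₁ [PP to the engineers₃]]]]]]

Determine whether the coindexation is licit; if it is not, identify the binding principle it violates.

The two coindexed NPs are *the students₁* and *each other₁*.
*each other₁* is an anaphor. Principle A requires it to be bound within its binding domain — the embedded TP, whose subject is the delegates₂.
Within that domain it is c-commanded by *the delegates₂*, which does not share its index.
*the students₁* does c-command the anaphor, but from outside its binding domain.
The anaphor is unbound in its domain → Principle A violation.

Principle A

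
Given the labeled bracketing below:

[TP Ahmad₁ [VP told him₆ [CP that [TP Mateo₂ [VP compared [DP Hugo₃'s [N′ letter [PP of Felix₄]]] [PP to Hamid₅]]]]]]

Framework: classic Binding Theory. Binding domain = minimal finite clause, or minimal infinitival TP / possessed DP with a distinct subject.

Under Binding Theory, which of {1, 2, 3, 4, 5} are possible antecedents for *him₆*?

*him* is a pronoun, so Principle B applies: it must be free in its binding domain.
Binding domain of *him₆*: the matrix TP, whose subject is Ahmad₁.
*Ahmad₁* c-commands the pronoun within its binding domain → coindexation would violate Principle B.
*Mateo₂*: the pronoun c-commands this R-expression → coindexation would violate Principle C on *Mateo₂*.
*Hugo₃*: the pronoun c-commands this R-expression → coindexation would violate Principle C on *Hugo₃*.
*Felix₄*: the pronoun c-commands this R-expression → coindexation would violate Principle C on *Felix₄*.
*Hamid₅*: the pronoun c-commands this R-expression → coindexation would violate Principle C on *Hamid₅*.

none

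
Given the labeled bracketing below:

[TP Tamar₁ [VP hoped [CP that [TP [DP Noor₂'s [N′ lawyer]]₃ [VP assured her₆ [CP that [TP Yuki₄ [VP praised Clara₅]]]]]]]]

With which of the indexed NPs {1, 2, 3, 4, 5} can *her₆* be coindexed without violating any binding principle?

{1, 2}

*her* is a pronoun, so Principle B applies: it must be free in its binding domain.
Binding domain of *her₆*: the embedded TP, whose subject is [Noor₂'s lawyer]₃.
*Tamar₁* c-commands the pronoun but from outside its binding domain, and is not c-commanded by it → coindexation permitted.
*Noor₂* and the pronoun do not c-command one another → neither Principle B nor Principle C is at stake; coindexation permitted.
*[Noor₂'s lawyer]₃* c-commands the pronoun within its binding domain → coindexation would violate Principle B.
*Yuki₄*: the pronoun c-commands this R-expression → coindexation would violate Principle C on *Yuki₄*.
*Clara₅*: the pronoun c-commands this R-expression → coindexation would violate Principle C on *Clara₅*.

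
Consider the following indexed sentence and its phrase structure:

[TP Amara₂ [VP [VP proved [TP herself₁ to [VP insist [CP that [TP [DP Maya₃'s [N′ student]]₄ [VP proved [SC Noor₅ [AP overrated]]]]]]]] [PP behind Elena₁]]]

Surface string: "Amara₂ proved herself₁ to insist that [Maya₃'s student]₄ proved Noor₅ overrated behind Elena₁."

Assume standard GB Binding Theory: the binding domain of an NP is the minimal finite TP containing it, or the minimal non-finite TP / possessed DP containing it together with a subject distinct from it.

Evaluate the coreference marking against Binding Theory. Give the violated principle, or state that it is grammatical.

Principle A

The two coindexed NPs are *Elena₁* and *herself₁*.
*herself₁* is an anaphor. Principle A requires it to be bound within its binding domain — the matrix TP, whose subject is Amara₂.
Within that domain it is c-commanded by *Amara₂*, which does not share its index.
*Elena₁* does not c-command the anaphor at all.
The anaphor is unbound in its domain → Principle A violation.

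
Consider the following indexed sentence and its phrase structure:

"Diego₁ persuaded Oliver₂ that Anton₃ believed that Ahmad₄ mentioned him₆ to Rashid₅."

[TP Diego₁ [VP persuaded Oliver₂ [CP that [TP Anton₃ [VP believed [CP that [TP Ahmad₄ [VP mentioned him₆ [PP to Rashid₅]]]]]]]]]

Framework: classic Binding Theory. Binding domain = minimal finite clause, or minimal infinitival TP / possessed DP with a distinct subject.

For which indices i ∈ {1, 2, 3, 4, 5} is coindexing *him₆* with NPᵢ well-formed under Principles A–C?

*him* is a pronoun, so Principle B applies: it must be free in its binding domain.
Binding domain of *him₆*: the embedded TP, whose subject is Ahmad₄.
*Diego₁* c-commands the pronoun but from outside its binding domain, and is not c-commanded by it → coindexation permitted.
*Oliver₂* c-commands the pronoun but from outside its binding domain, and is not c-commanded by it → coindexation permitted.
*Anton₃* c-commands the pronoun but from outside its binding domain, and is not c-commanded by it → coindexation permitted.
*Ahmad₄* c-commands the pronoun within its binding domain → coindexation would violate Principle B.
*Rashid₅*: the pronoun c-commands this R-expression → coindexation would violate Principle C on *Rashid₅*.

{1, 2, 3}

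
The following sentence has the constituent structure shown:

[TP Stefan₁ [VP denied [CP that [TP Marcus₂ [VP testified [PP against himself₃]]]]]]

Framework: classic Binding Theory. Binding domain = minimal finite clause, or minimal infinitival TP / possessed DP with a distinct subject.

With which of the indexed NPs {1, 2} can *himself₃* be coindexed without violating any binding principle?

*himself* is an anaphor, so Principle A applies: it must be bound in its binding domain.
Binding domain of *himself₃*: the embedded TP, whose subject is Marcus₂.
*Stefan₁* c-commands the anaphor but is outside its binding domain → cannot satisfy Principle A.
*Marcus₂* c-commands the anaphor within its binding domain → licit binder.

{2}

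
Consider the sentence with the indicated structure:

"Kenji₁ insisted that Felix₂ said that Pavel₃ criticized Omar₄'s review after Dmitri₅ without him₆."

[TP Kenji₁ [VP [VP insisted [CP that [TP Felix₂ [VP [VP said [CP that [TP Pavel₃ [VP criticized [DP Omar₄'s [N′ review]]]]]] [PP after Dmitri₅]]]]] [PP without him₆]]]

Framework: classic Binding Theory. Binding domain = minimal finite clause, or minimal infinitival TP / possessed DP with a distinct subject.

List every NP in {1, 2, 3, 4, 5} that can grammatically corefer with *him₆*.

{2, 3, 4, 5}

*him* is a pronoun, so Principle B applies: it must be free in its binding domain.
Binding domain of *him₆*: the matrix TP, whose subject is Kenji₁.
*Kenji₁* c-commands the pronoun within its binding domain → coindexation would violate Principle B.
*Felix₂* and the pronoun do not c-command one another → neither Principle B nor Principle C is at stake; coindexation permitted.
*Pavel₃* and the pronoun do not c-command one another → neither Principle B nor Principle C is at stake; coindexation permitted.
*Omar₄* and the pronoun do not c-command one another → neither Principle B nor Principle C is at stake; coindexation permitted.
*Dmitri₅* and the pronoun do not c-command one another → neither Principle B nor Principle C is at stake; coindexation permitted.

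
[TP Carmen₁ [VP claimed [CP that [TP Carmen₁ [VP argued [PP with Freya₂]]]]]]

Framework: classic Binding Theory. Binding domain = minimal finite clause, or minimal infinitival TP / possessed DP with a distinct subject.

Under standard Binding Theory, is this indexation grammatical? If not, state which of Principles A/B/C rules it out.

Principle C

The two coindexed NPs are *Carmen₁* (the lower occurrence) and *Carmen₁* (the higher occurrence).
*Carmen₁* (the lower occurrence) is an R-expression. Principle C requires it to be free everywhere.
*Carmen₁* (the higher occurrence) c-commands it and carries the same index.
The R-expression is bound → Principle C violation.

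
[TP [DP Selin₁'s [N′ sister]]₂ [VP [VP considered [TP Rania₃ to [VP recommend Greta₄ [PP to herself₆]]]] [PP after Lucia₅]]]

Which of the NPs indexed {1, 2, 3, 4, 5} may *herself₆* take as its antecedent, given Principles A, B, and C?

{3, 4}

*herself* is an anaphor, so Principle A applies: it must be bound in its binding domain.
Binding domain of *herself₆*: the embedded TP, whose subject is Rania₃.
*Selin₁* does not c-command the anaphor → cannot bind it.
*[Selin₁'s sister]₂* c-commands the anaphor but is outside its binding domain → cannot satisfy Principle A.
*Rania₃* c-commands the anaphor within its binding domain → licit binder.
*Greta₄* c-commands the anaphor within its binding domain → licit binder.
*Lucia₅* does not c-command the anaphor → cannot bind it.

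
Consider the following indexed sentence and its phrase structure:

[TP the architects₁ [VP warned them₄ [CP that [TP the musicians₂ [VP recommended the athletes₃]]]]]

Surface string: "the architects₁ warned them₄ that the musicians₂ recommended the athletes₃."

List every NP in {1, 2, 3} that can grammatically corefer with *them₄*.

*them* is a pronoun, so Principle B applies: it must be free in its binding domain.
Binding domain of *them₄*: the matrix TP, whose subject is the architects₁.
*the architects₁* c-commands the pronoun within its binding domain → coindexation would violate Principle B.
*the musicians₂*: the pronoun c-commands this R-expression → coindexation would violate Principle C on *the musicians₂*.
*the athletes₃*: the pronoun c-commands this R-expression → coindexation would violate Principle C on *the athletes₃*.

none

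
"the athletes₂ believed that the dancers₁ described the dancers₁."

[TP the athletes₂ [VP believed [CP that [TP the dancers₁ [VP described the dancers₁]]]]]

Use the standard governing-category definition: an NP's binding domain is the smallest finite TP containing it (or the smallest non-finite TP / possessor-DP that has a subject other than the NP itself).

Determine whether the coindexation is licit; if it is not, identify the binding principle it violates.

Principle C

The two coindexed NPs are *the dancers₁* (the higher occurrence) and *the dancers₁* (the lower occurrence).
*the dancers₁* (the lower occurrence) is an R-expression. Principle C requires it to be free everywhere.
*the dancers₁* (the higher occurrence) c-commands it and carries the same index.
The R-expression is bound → Principle C violation.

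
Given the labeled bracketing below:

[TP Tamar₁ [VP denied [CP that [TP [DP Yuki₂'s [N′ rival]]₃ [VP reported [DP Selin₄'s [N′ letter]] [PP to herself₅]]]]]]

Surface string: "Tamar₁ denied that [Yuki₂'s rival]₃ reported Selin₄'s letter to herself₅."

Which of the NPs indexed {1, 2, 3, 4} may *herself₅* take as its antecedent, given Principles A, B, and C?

{3}

*herself* is an anaphor, so Principle A applies: it must be bound in its binding domain.
Binding domain of *herself₅*: the embedded TP, whose subject is [Yuki₂'s rival]₃.
*Tamar₁* c-commands the anaphor but is outside its binding domain → cannot satisfy Principle A.
*Yuki₂* does not c-command the anaphor → cannot bind it.
*[Yuki₂'s rival]₃* c-commands the anaphor within its binding domain → licit binder.
*Selin₄* does not c-command the anaphor → cannot bind it.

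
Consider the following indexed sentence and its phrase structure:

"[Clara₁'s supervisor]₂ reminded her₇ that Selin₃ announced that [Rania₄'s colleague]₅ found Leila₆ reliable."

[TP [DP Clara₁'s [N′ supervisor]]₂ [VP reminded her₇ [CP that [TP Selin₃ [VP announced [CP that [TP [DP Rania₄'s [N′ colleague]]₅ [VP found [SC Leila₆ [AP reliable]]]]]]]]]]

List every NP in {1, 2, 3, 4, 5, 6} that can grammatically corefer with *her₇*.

*her* is a pronoun, so Principle B applies: it must be free in its binding domain.
Binding domain of *her₇*: the matrix TP, whose subject is [Clara₁'s supervisor]₂.
*Clara₁* and the pronoun do not c-command one another → neither Principle B nor Principle C is at stake; coindexation permitted.
*[Clara₁'s supervisor]₂* c-commands the pronoun within its binding domain → coindexation would violate Principle B.
*Selin₃*: the pronoun c-commands this R-expression → coindexation would violate Principle C on *Selin₃*.
*Rania₄*: the pronoun c-commands this R-expression → coindexation would violate Principle C on *Rania₄*.
*[Rania₄'s colleague]₅*: the pronoun c-commands this R-expression → coindexation would violate Principle C on *[Rania₄'s colleague]₅*.
*Leila₆*: the pronoun c-commands this R-expression → coindexation would violate Principle C on *Leila₆*.

{1}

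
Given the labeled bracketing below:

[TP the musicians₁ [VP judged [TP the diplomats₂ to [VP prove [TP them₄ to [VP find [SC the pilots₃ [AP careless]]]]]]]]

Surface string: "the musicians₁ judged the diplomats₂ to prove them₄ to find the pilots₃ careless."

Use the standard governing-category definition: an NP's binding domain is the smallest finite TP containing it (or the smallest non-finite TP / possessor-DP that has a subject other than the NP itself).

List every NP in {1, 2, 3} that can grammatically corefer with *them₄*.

*them* is a pronoun, so Principle B applies: it must be free in its binding domain.
Binding domain of *them₄*: the embedded TP, whose subject is the diplomats₂.
*the musicians₁* c-commands the pronoun but from outside its binding domain, and is not c-commanded by it → coindexation permitted.
*the diplomats₂* c-commands the pronoun within its binding domain → coindexation would violate Principle B.
*the pilots₃*: the pronoun c-commands this R-expression → coindexation would violate Principle C on *the pilots₃*.

{1}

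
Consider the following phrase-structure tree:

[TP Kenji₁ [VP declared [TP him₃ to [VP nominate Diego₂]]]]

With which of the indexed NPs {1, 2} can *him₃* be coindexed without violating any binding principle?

none

*him* is a pronoun, so Principle B applies: it must be free in its binding domain.
Binding domain of *him₃*: the matrix TP, whose subject is Kenji₁.
*Kenji₁* c-commands the pronoun within its binding domain → coindexation would violate Principle B.
*Diego₂*: the pronoun c-commands this R-expression → coindexation would violate Principle C on *Diego₂*.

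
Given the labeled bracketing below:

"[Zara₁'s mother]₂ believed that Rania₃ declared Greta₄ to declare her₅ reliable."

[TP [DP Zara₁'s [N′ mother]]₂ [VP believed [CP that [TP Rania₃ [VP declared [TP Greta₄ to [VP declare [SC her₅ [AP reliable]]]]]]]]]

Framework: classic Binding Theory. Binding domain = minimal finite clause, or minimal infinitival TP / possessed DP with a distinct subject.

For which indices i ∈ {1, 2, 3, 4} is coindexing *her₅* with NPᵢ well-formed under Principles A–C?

*her* is a pronoun, so Principle B applies: it must be free in its binding domain.
Binding domain of *her₅*: the embedded TP, whose subject is Greta₄.
*Zara₁* and the pronoun do not c-command one another → neither Principle B nor Principle C is at stake; coindexation permitted.
*[Zara₁'s mother]₂* c-commands the pronoun but from outside its binding domain, and is not c-commanded by it → coindexation permitted.
*Rania₃* c-commands the pronoun but from outside its binding domain, and is not c-commanded by it → coindexation permitted.
*Greta₄* c-commands the pronoun within its binding domain → coindexation would violate Principle B.

{1, 2, 3}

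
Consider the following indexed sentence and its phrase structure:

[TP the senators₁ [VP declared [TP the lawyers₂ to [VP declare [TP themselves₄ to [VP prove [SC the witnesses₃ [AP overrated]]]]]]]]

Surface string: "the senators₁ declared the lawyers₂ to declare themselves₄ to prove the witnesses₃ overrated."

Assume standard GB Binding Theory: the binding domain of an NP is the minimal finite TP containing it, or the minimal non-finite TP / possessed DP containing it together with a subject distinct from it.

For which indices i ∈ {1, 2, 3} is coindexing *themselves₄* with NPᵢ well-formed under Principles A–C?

{2}

*themselves* is an anaphor, so Principle A applies: it must be bound in its binding domain.
Binding domain of *themselves₄*: the embedded TP, whose subject is the lawyers₂.
*the senators₁* c-commands the anaphor but is outside its binding domain → cannot satisfy Principle A.
*the lawyers₂* c-commands the anaphor within its binding domain → licit binder.
*the witnesses₃* does not c-command the anaphor → cannot bind it.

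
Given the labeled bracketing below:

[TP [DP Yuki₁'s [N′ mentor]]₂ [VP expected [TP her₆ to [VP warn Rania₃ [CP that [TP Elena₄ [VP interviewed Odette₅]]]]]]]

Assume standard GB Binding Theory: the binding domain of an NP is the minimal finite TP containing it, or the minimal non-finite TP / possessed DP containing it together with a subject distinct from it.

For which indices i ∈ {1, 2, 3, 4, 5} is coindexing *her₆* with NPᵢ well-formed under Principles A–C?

{1}

*her* is a pronoun, so Principle B applies: it must be free in its binding domain.
Binding domain of *her₆*: the matrix TP, whose subject is [Yuki₁'s mentor]₂.
*Yuki₁* and the pronoun do not c-command one another → neither Principle B nor Principle C is at stake; coindexation permitted.
*[Yuki₁'s mentor]₂* c-commands the pronoun within its binding domain → coindexation would violate Principle B.
*Rania₃*: the pronoun c-commands this R-expression → coindexation would violate Principle C on *Rania₃*.
*Elena₄*: the pronoun c-commands this R-expression → coindexation would violate Principle C on *Elena₄*.
*Odette₅*: the pronoun c-commands this R-expression → coindexation would violate Principle C on *Odette₅*.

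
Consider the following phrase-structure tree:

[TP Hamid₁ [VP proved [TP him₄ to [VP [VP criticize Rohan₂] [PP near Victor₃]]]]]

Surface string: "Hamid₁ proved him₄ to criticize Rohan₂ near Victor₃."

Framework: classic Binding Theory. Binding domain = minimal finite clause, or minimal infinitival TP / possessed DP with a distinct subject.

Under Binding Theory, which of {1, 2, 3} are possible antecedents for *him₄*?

*him* is a pronoun, so Principle B applies: it must be free in its binding domain.
Binding domain of *him₄*: the matrix TP, whose subject is Hamid₁.
*Hamid₁* c-commands the pronoun within its binding domain → coindexation would violate Principle B.
*Rohan₂*: the pronoun c-commands this R-expression → coindexation would violate Principle C on *Rohan₂*.
*Victor₃*: the pronoun c-commands this R-expression → coindexation would violate Principle C on *Victor₃*.

none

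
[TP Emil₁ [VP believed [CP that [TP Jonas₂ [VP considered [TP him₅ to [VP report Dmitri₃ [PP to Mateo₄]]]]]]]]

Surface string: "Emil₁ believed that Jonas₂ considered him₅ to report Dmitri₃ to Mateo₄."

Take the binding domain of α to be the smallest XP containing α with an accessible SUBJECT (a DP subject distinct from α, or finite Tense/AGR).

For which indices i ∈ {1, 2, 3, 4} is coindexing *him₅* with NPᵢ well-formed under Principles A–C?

*him* is a pronoun, so Principle B applies: it must be free in its binding domain.
Binding domain of *him₅*: the embedded TP, whose subject is Jonas₂.
*Emil₁* c-commands the pronoun but from outside its binding domain, and is not c-commanded by it → coindexation permitted.
*Jonas₂* c-commands the pronoun within its binding domain → coindexation would violate Principle B.
*Dmitri₃*: the pronoun c-commands this R-expression → coindexation would violate Principle C on *Dmitri₃*.
*Mateo₄*: the pronoun c-commands this R-expression → coindexation would violate Principle C on *Mateo₄*.

{1}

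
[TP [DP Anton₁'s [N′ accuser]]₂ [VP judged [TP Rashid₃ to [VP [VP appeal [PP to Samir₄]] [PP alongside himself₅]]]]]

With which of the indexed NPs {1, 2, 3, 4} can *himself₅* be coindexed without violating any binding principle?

*himself* is an anaphor, so Principle A applies: it must be bound in its binding domain.
Binding domain of *himself₅*: the embedded TP, whose subject is Rashid₃.
*Anton₁* does not c-command the anaphor → cannot bind it.
*[Anton₁'s accuser]₂* c-commands the anaphor but is outside its binding domain → cannot satisfy Principle A.
*Rashid₃* c-commands the anaphor within its binding domain → licit binder.
*Samir₄* does not c-command the anaphor → cannot bind it.

{3}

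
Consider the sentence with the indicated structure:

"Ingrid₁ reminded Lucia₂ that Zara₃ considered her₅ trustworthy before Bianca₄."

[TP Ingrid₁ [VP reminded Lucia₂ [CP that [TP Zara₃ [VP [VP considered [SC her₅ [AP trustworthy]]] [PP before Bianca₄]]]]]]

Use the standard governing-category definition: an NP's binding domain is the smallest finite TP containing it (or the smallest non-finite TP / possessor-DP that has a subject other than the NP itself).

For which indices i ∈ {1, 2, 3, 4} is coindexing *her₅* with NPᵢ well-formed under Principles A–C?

{1, 2, 4}

*her* is a pronoun, so Principle B applies: it must be free in its binding domain.
Binding domain of *her₅*: the embedded TP, whose subject is Zara₃.
*Ingrid₁* c-commands the pronoun but from outside its binding domain, and is not c-commanded by it → coindexation permitted.
*Lucia₂* c-commands the pronoun but from outside its binding domain, and is not c-commanded by it → coindexation permitted.
*Zara₃* c-commands the pronoun within its binding domain → coindexation would violate Principle B.
*Bianca₄* and the pronoun do not c-command one another → neither Principle B nor Principle C is at stake; coindexation permitted.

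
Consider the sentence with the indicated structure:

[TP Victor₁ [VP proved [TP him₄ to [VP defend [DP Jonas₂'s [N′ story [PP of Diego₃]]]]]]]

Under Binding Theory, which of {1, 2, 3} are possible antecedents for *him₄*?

*him* is a pronoun, so Principle B applies: it must be free in its binding domain.
Binding domain of *him₄*: the matrix TP, whose subject is Victor₁.
*Victor₁* c-commands the pronoun within its binding domain → coindexation would violate Principle B.
*Jonas₂*: the pronoun c-commands this R-expression → coindexation would violate Principle C on *Jonas₂*.
*Diego₃*: the pronoun c-commands this R-expression → coindexation would violate Principle C on *Diego₃*.

none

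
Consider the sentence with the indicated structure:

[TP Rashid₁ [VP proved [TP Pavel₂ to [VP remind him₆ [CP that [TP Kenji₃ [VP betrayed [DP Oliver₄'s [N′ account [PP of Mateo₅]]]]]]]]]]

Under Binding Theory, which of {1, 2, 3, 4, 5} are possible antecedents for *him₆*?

{1}

*him* is a pronoun, so Principle B applies: it must be free in its binding domain.
Binding domain of *him₆*: the embedded TP, whose subject is Pavel₂.
*Rashid₁* c-commands the pronoun but from outside its binding domain, and is not c-commanded by it → coindexation permitted.
*Pavel₂* c-commands the pronoun within its binding domain → coindexation would violate Principle B.
*Kenji₃*: the pronoun c-commands this R-expression → coindexation would violate Principle C on *Kenji₃*.
*Oliver₄*: the pronoun c-commands this R-expression → coindexation would violate Principle C on *Oliver₄*.
*Mateo₅*: the pronoun c-commands this R-expression → coindexation would violate Principle C on *Mateo₅*.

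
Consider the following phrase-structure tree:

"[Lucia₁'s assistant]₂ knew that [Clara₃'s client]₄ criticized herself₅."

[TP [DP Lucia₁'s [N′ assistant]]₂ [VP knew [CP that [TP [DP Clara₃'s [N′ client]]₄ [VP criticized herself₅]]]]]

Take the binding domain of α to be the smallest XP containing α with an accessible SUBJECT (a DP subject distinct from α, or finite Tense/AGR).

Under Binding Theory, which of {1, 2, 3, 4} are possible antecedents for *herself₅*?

*herself* is an anaphor, so Principle A applies: it must be bound in its binding domain.
Binding domain of *herself₅*: the embedded TP, whose subject is [Clara₃'s client]₄.
*Lucia₁* does not c-command the anaphor → cannot bind it.
*[Lucia₁'s assistant]₂* c-commands the anaphor but is outside its binding domain → cannot satisfy Principle A.
*Clara₃* does not c-command the anaphor → cannot bind it.
*[Clara₃'s client]₄* c-commands the anaphor within its binding domain → licit binder.

{4}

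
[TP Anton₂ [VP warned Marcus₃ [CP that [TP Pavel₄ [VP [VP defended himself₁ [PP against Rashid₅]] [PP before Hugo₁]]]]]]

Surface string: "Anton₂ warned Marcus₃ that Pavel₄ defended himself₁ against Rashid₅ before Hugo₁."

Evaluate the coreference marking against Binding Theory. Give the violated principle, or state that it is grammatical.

Principle A

The two coindexed NPs are *Hugo₁* and *himself₁*.
*himself₁* is an anaphor. Principle A requires it to be bound within its binding domain — the embedded TP, whose subject is Pavel₄.
Within that domain it is c-commanded by *Pavel₄*, which does not share its index.
*Hugo₁* does not c-command the anaphor at all.
The anaphor is unbound in its domain → Principle A violation.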